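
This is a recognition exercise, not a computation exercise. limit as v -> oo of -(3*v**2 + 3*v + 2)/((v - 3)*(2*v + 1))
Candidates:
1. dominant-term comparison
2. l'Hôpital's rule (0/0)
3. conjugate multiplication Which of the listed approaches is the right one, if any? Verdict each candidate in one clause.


Technique: dominant-term comparison — as v grows, only the highest-degree terms matter — compare leading terms and read the limit off.
- dominant-term comparison: applies; the problem has the shape this method handles.
- l'Hôpital's rule (0/0): as a single quotient the expression runs to ∞/∞ at the limit point — an at-infinity form of the rule would apply, though the leading-growth comparison is the direct reading.
- conjugate multiplication — multiplying by a conjugate would not remove any indeterminacy here.


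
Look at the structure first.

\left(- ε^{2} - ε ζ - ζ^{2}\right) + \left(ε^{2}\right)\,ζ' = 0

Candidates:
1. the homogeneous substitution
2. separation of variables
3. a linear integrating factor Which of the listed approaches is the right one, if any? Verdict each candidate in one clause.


Technique: the homogeneous substitution — the slope is degree-zero homogeneous: the ratio substitution v = ζ/ε collapses it.
- the homogeneous substitution — applies; the problem has the shape this method handles.
- separation of variables: no division isolates the independent variable from the unknown.
- a linear integrating factor: the unknown enters nonlinearly (through a power, a denominator, or a transcendental function), which the linear integrating-factor recipe cannot absorb as-is — any repair would come from a preliminary substitution, not the factor.


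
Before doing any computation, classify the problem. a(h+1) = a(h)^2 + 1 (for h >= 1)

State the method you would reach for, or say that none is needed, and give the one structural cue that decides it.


Technique: no special technique — the map from one term to the next is curved, not linear, so linear closed-form machinery does not attach.


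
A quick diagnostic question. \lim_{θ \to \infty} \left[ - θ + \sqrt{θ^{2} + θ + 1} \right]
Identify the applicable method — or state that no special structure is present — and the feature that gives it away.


Method: conjugate multiplication — the difference \sqrt{θ^{2} + θ + 1} - θ is an ∞ − ∞ stalemate; its conjugate partner breaks the tie.


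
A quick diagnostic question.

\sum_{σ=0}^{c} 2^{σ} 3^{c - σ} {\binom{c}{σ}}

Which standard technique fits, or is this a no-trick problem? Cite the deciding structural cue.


Diagnosis: the binomial theorem — binomial coefficients against complementary powers of 2 and 3: recognize the binomial expansion and resum.


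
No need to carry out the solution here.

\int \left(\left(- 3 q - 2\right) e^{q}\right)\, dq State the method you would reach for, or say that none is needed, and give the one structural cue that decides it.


Best approach: integration by parts — - 3 q - 2 dies after finitely many derivatives while e^{q} cycles under integration — the tabular/parts setup.


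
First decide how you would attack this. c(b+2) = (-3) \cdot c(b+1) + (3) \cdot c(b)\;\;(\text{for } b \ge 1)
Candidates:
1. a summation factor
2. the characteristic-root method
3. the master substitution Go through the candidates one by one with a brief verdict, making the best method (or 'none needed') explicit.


Technique: the characteristic-root method — no index-dependence in the weights and nothing inhomogeneous: classic characteristic-equation setup.
- a summation factor: the recurrence reaches back more than one step, outside the first-order family a summation factor normalizes.
- the characteristic-root method: yes, a natural case for it.
- the master substitution: there is no divide-the-index recursive argument.


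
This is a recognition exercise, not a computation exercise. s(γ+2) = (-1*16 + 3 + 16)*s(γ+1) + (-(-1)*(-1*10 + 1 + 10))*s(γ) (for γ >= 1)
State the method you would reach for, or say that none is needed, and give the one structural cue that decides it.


Diagnosis: the characteristic-root method — because shifting γ leaves the equation's coefficients unchanged, exponential trials reduce it to algebra.


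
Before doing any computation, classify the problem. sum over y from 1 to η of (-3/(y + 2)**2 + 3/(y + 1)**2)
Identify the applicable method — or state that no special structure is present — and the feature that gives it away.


Best approach: telescoping — difference-of-shifts structure (each term adds 3/(y + 1)**2, then subtracts its one-index-advanced value, which the following term adds back) leaves only the first and last pieces standing.


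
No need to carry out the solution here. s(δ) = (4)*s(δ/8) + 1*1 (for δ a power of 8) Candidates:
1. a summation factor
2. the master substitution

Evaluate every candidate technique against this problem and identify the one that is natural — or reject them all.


Diagnosis: the master substitution — the call at δ/8 makes this multiplicative recursion; the master-style substitution converts it to additive.
- a summation factor — the recursion divides its index rather than shifting it — there is no previous-term chain for a summation factor to telescope.
- the master substitution — applicable, and directly so.


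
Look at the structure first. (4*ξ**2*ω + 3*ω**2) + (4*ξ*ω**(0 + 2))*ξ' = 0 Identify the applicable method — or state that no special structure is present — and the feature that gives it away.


Best approach: the exact-equation method — equality of cross partials is the green light — assemble the potential function term by term.


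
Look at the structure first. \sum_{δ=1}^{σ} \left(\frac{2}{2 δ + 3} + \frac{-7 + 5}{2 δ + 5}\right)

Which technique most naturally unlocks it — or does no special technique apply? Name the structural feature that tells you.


Method: telescoping — consecutive terms evaluate one function at adjacent indices (\frac{2}{2 δ + 3} is its current value): one term's tail is the next term's head, so the chain collapses.


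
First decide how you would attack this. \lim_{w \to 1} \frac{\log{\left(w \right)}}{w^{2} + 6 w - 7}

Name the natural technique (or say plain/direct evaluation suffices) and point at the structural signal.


Verdict: l'Hôpital's rule (0/0) — substituting 1 gives 0 over 0; differentiate top and bottom once and re-evaluate. Known elementary limits would finish this too — the rule just bypasses the case analysis.


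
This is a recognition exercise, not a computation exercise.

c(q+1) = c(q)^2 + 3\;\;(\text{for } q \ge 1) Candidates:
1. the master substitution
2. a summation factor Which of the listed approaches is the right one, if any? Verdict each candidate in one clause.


Method: no special technique — the recurrence is nonlinear in the sequence values; study it directly, no linear machinery applies.
- the master substitution: the recursion shifts the index rather than dividing it.
- a summation factor — no summation factor applies — the rule is not linear in the sequence values.


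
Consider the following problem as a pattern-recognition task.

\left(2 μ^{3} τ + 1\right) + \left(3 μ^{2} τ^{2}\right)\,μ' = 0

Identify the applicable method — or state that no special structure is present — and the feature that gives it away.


Technique: the exact-equation method — 2 μ^{3} τ + 1 and 3 μ^{2} τ^{2} pass the exactness check on the nose, so no integrating factor in τ or μ is needed at all.


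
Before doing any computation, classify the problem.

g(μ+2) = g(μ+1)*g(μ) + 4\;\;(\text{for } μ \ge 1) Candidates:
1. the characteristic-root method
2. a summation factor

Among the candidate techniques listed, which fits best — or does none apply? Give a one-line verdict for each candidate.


Method: no special technique — this one you iterate or analyze qualitatively: the nonlinearity defeats linear solution methods.
- the characteristic-root method — the recursion is nonlinear in the sequence values, so no linear-modes ansatz applies.
- a summation factor — the recursion is nonlinear — outside the first-order linear family a summation factor addresses.


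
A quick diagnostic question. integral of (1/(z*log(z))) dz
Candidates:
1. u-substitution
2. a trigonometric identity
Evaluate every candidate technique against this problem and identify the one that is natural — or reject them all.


Best approach: u-substitution — the only nontrivial dependence routes through log(z), whose derivative supplies the leftover factor up to a constant multiple — u = log(z) flattens it.
- u-substitution: a fit — the right tool for this form.
- a trigonometric identity — no sine or cosine appears, so there is nothing for a trigonometric identity to act on.


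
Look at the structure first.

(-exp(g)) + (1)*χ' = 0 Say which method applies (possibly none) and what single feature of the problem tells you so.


Diagnosis: no special technique — solved for the derivative, χ never appears on the right — this is a direct integration in g, not a differential-equations problem at heart.


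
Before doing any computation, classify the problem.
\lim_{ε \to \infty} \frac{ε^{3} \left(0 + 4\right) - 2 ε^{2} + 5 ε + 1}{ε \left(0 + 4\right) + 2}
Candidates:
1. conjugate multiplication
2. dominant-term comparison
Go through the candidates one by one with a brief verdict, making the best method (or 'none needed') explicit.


Best approach: dominant-term comparison — as ε grows, only the highest-degree terms matter — compare leading terms and read the limit off.
- conjugate multiplication: no divergent radical difference is present for a conjugate pair to cancel.
- dominant-term comparison: yes — fits the structure here.


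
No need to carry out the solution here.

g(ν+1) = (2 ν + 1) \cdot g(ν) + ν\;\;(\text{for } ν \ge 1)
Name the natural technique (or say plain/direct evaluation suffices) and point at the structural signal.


Diagnosis: a summation factor — first-order, linear, moving coefficient 2 ν + 1: the discrete analogue of an integrating factor handles it.


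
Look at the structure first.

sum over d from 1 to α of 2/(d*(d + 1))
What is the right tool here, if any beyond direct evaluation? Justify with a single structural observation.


Technique: telescoping — integer-spaced poles in 2/(d*(d + 1)) are the telescoping signature in disguise.


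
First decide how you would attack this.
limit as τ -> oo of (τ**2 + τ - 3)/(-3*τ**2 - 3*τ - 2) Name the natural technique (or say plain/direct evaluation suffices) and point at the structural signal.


Diagnosis: dominant-term comparison — as τ grows, only the highest-degree terms matter — compare leading terms and read the limit off. Differentiating the expression as a single quotient would eventually settle it as well; matching dominant growth settles it immediately.


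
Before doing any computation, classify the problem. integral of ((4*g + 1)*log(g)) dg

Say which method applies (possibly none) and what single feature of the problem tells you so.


Method: integration by parts — log(g) blocks direct integration but differentiates to something rational — parts with the polynomial factor 4*g + 1 as dv.


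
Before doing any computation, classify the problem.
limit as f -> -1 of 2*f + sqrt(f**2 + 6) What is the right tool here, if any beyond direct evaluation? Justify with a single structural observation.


Verdict: no special technique — no denominator vanishes and nothing blows up at -1: direct substitution is the whole computation.


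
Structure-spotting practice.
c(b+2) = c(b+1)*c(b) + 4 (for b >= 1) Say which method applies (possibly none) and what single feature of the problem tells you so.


Technique: no special technique — each new value is a nonlinear function of earlier ones — scaling arguments and superposition both fail.


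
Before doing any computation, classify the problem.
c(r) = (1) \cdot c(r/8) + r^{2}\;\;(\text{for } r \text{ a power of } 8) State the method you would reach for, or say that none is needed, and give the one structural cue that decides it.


Verdict: the master substitution — the argument shrinks by the factor 8, so measure the index on a logarithmic scale and the recursion becomes a shift.


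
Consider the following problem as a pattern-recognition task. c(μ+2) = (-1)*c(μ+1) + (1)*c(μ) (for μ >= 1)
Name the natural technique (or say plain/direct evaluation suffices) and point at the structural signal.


Verdict: the characteristic-root method — constant coefficients and linearity mean the ansatz r^μ reduces it to solving the characteristic polynomial.


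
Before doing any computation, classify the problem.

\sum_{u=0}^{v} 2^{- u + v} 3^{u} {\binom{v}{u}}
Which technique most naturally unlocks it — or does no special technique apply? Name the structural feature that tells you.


Best approach: the binomial theorem — terms weighting {\binom{v}{u}} against matched powers of 3 and 2 reassemble into (3 + 2)^v by the binomial theorem.


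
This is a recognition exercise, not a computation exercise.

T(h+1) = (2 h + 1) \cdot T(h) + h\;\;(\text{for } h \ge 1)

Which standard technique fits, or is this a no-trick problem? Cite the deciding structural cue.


Diagnosis: a summation factor — first-order linear but the coefficient 2 h + 1 moves with the index — divide by the cumulative product and telescope.


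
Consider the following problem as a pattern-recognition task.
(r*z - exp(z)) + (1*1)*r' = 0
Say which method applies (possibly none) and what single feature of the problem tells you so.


Verdict: a linear integrating factor — arrange it as r' + z·r = (the forcing term) and the integrating factor does the rest.


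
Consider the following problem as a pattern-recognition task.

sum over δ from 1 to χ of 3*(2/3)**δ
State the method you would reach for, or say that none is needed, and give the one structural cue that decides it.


Diagnosis: the geometric series formula — consecutive terms stand in a fixed index-free ratio — the geometric sum formula closes it.


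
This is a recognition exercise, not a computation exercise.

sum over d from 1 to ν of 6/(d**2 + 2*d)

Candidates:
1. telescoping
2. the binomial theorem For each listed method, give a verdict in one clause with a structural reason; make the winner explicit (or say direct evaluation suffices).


Verdict: telescoping — one partial-fraction pass turns 6/(d**2 + 2*d) into a shifted difference, and shifted differences telescope.
- telescoping — applies; the problem has the shape this method handles.
- the binomial theorem: the terms lack the binomial-coefficient-weighted complementary-power pattern of an expansion.


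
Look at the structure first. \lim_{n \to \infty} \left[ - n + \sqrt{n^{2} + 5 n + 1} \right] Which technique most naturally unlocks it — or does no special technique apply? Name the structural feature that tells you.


Technique: conjugate multiplication — infinity minus infinity with a radical in play — multiply by the conjugate so the divergences of \sqrt{n^{2} + 5 n + 1} and n annihilate.


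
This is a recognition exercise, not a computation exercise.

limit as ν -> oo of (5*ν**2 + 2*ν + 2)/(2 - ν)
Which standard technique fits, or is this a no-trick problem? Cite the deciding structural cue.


Method: dominant-term comparison — divide by the highest power of ν present: lower-order terms vanish and the dominant ratio remains. Differentiating the expression as a single quotient would eventually settle it as well; matching dominant growth settles it immediately.


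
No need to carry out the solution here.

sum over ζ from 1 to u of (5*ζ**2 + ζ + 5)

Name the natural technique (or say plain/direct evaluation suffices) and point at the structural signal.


Method: no special technique — every summand is a constant multiple of a power of ζ — apply the standard power-sum identities one degree at a time.


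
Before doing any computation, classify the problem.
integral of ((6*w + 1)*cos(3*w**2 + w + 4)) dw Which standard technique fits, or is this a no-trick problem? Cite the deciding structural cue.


Best approach: u-substitution — structure check: outer function, inner expression 3*w**2 + w + 4, inner derivative as a factor — the classic u = 3*w**2 + w + 4 pattern.


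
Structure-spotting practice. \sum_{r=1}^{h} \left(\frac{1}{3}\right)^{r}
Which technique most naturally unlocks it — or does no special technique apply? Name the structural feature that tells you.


Diagnosis: the geometric series formula — term-over-term division gives \frac{1}{3} every time — index-free ratio, geometric sum formula applies.


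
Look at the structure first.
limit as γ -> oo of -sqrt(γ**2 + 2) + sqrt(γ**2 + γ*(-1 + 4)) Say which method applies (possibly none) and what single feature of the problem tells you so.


Method: conjugate multiplication — this difference gives up after one conjugate multiplication — the radical structure cancels against its conjugate.


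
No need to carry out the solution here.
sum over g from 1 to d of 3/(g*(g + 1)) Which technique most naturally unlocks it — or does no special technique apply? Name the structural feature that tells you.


Best approach: telescoping — split 3/(g*(g + 1)) by partial fractions and the pieces are one function at shifted arguments — interior terms cancel.


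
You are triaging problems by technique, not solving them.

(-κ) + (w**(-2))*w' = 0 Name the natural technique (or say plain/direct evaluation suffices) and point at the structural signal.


Technique: separation of variables — solved for the derivative, the right side splits multiplicatively into a function of each variable alone — divide and integrate each side. An exactness check succeeds on this form as well — separation and the potential function arrive at the same answer, separation more directly.


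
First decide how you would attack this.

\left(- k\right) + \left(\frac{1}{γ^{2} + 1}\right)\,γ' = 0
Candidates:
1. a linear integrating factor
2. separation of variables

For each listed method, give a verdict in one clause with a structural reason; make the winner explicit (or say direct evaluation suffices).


Best approach: separation of variables — solved for the derivative, the right side splits multiplicatively into a function of each variable alone — divide and integrate each side.
- a linear integrating factor: a nonlinear term in the unknown puts this outside the integrating-factor template.
- separation of variables: applicable, and directly so.


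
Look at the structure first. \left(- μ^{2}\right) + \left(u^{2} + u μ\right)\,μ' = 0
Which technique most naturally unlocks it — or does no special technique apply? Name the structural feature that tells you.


Method: the homogeneous substitution — the slope's numerator and denominator share total degree; set v = μ/u and the equation drops to separable form. Rewriting — with the variables' roles exchanged where the shape demands it — would expose a Bernoulli structure too; the homogeneous substitution simply reads the degrees directly.


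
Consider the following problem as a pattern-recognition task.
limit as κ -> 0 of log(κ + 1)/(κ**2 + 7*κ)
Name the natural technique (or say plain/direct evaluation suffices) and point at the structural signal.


Technique: l'Hôpital's rule (0/0) — the 0/0 form at 0 is the signature situation for l'Hôpital's rule. A first-order expansion at the point is an equally standard path; the rule packages it.


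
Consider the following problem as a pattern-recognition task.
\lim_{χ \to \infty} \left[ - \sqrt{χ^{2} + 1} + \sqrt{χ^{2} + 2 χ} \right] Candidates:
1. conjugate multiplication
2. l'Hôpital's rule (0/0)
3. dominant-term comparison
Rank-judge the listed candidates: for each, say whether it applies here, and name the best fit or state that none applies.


Best approach: conjugate multiplication — an infinity-minus-infinity difference with a surviving radical — multiply by the conjugate to cancel the divergence.
- conjugate multiplication — yes, a natural case for it.
- l'Hôpital's rule (0/0): substitution produces ∞ − ∞ rather than a vanishing quotient; the rule needs a 0/0 ratio to act on.
- dominant-term comparison: no ranking of term growth rates resolves the limit here.


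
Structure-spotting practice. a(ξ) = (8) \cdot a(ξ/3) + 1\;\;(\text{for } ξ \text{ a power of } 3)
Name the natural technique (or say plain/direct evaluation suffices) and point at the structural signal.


Technique: the master substitution — the argument contracts 3-fold per step: reindex ξ exponentially and solve the linear recurrence in the new index.


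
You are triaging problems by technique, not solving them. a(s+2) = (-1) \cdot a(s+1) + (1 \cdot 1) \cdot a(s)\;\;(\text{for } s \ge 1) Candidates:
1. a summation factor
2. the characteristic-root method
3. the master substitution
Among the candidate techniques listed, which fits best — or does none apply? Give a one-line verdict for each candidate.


Technique: the characteristic-root method — the recurrence is linear and homogeneous with constant coefficients, so the ansatz r^s turns it into a polynomial equation for r.
- a summation factor: a summation factor telescopes one-step recursions; this one carries higher-order memory.
- the characteristic-root method — applies; the problem has the shape this method handles.
- the master substitution: there is no divide-the-index recursive argument.


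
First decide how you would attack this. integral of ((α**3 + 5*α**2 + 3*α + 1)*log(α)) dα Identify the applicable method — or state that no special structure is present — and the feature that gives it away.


Technique: integration by parts — the logarithm log(α) has no power-rule antiderivative to read off directly, but its derivative is algebraic — so differentiate log(α) and integrate the polynomial factor α**3 + 5*α**2 + 3*α + 1.


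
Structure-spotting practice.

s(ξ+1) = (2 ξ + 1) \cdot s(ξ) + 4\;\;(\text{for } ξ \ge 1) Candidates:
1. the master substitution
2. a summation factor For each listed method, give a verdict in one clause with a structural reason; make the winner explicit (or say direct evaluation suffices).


Diagnosis: a summation factor — one step of memory with a weight 2 ξ + 1 that changes as the index grows — the summation-factor construction is built for this.
- the master substitution — with no divided-index recursive call, reindexing by powers of a base buys nothing.
- a summation factor — applicable, and directly so.


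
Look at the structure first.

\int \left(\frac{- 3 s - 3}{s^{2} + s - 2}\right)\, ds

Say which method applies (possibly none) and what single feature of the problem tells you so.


Verdict: partial fractions — once s^{2} + s - 2 is factored, each root contributes a simple-fraction term; integrate them one at a time.


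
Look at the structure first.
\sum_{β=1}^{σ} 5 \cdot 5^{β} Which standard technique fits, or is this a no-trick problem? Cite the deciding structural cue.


Verdict: the geometric series formula — each term is 5 times the previous one, so the geometric-series formula applies directly.


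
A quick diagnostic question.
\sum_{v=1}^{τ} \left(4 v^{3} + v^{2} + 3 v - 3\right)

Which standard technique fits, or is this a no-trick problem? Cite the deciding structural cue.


Method: no special technique — nothing telescopes and nothing is geometric; polynomial terms in v sum term by term.


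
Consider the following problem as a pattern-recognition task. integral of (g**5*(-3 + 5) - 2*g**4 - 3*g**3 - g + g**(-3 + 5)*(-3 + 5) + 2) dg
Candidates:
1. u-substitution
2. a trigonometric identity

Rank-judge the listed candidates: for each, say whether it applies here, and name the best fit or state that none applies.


Method: no special technique — the integrand is a sum of constant multiples of powers of g — integrate term by term.
- u-substitution: any workable substitution here is cosmetic — the integrand is already in directly integrable form.
- a trigonometric identity: with no trigonometric functions present, identity rewriting has no target.


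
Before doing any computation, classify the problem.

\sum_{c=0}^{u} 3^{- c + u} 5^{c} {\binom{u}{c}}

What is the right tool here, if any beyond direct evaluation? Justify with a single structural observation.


Diagnosis: the binomial theorem — the binomial coefficients weight matched powers of 5 and 3, which is exactly the expansion of a binomial power.


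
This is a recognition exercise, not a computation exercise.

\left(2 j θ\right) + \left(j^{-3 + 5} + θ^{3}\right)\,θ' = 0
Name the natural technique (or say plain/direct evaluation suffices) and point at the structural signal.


Method: the exact-equation method — because the two cross partials coincide, the form is conservative as written — recover its potential in (j, θ).


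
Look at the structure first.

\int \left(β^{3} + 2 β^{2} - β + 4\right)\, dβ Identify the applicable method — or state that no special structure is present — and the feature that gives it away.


Best approach: no special technique — scan for structure and find none: constant multiples of powers of β, integrate directly.


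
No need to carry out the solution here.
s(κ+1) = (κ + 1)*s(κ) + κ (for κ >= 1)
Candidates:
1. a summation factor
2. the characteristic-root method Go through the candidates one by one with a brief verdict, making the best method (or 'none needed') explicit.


Diagnosis: a summation factor — first-order linear but the coefficient κ + 1 moves with the index — divide by the cumulative product and telescope.
- a summation factor — applies; the problem has the shape this method handles.
- the characteristic-root method: an index-dependent weight blocks the pure exponential ansatz.


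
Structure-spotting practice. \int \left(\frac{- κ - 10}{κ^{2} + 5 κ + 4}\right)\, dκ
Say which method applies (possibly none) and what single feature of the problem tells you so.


Diagnosis: partial fractions — the bottom factors while the top stays lower-degree — split into simple fractions and integrate piece by piece.


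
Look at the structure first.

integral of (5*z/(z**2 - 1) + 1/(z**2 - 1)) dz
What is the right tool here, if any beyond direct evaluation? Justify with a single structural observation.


Best approach: partial fractions — the denominator z**2 - 1 factors, so the quotient decomposes into elementary partial fractions term by term.


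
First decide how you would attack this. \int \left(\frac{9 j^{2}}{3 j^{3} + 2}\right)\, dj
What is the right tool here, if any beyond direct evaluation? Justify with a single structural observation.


Technique: u-substitution — a chain-rule shadow: 9 j^{2} alongside a function of 3 j^{3} + 2 means u = 3 j^{3} + 2 unwinds the composition in one step.


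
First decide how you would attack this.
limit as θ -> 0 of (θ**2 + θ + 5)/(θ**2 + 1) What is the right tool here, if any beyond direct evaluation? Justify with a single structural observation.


Method: no special technique — the expression is continuous at 0 — substitute and evaluate; no indeterminate form appears.


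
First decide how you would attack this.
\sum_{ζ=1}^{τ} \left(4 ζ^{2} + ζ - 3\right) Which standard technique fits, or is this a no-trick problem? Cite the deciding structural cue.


Technique: no special technique — the summand is a plain polynomial in ζ (expanding first if it arrives factored); standard power-sum formulas evaluate it term by term.


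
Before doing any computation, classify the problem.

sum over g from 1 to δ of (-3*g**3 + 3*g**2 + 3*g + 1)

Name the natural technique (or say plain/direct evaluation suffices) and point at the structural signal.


Method: no special technique — this is bookkeeping, not technique: standard formulas for sums of constant-multiple powers of g apply termwise.


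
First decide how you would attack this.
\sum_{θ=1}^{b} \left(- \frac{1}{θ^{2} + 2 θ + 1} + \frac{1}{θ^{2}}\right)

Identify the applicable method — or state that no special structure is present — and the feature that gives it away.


Diagnosis: telescoping — the generic term is a one-step difference of \frac{1}{θ^{2}}, so partial sums shortcut to endpoint evaluation.


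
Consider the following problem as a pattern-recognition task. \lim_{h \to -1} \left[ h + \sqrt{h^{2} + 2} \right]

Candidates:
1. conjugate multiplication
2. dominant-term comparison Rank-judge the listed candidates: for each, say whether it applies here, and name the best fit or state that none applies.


Technique: no special technique — the expression is continuous at -1 — substitute and evaluate; no indeterminate form appears.
- conjugate multiplication — no difference of divergent radicals appears, so rationalizing has nothing to cancel.
- dominant-term comparison: no dominant power emerges to decide the limit by degree comparison.


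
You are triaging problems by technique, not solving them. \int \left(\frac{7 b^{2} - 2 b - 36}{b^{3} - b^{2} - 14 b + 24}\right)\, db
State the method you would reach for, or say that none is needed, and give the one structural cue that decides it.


Best approach: partial fractions — each factor of b^{3} - b^{2} - 14 b + 24 owns one elementary piece of the integrand — separate them and integrate piecewise.


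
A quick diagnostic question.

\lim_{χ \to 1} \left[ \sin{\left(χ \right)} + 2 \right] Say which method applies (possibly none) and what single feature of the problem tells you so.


Method: no special technique — the function is continuous at 1; evaluation is itself the limit, no machinery required.


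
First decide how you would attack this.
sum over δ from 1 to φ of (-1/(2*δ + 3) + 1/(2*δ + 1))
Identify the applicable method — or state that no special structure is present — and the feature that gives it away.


Method: telescoping — spot the paired structure — each term adds 1/(2*δ + 1) and subtracts its successor value, which the next term restores: the definition of a telescoping chain.


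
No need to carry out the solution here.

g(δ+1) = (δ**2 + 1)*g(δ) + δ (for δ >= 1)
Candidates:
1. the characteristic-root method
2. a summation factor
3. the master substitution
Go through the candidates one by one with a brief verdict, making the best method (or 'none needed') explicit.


Best approach: a summation factor — the coefficient δ**2 + 1 drifts with the index, so no fixed root exists; normalizing by the cumulative product telescopes it.
- the characteristic-root method — the coefficients vary with the index, breaking the constant-coefficient structure the method needs.
- a summation factor — yes, a natural case for it.
- the master substitution — the recursive argument is a shift of the index, not a fixed fraction of it.


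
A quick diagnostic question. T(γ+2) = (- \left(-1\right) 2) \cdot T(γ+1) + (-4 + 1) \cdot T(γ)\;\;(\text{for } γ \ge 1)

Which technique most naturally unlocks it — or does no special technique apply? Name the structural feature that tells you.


Method: the characteristic-root method — shift-invariance with fixed coefficients calls for exponential trials; the characteristic polynomial finds every r^γ.


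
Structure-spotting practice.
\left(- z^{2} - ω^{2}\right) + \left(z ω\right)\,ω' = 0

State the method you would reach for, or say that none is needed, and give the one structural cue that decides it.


Diagnosis: the homogeneous substitution — the slope is degree-zero homogeneous: the ratio substitution v = ω/z collapses it. This doubles as a Bernoulli equation in the unknown as written; the homogeneous route needs no setup at all.


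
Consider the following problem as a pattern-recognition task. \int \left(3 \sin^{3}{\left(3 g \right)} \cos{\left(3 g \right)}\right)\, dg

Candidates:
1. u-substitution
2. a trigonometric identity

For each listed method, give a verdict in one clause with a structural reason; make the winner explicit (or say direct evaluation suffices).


Technique: u-substitution — collected, the integrand has one factor that is, up to a constant, the derivative of an inner expression the rest depends on — substitute for that inner expression.
- u-substitution: yes — fits the structure here.
- a trigonometric identity: there is no trigonometric structure whose rewriting would simplify the integrand.


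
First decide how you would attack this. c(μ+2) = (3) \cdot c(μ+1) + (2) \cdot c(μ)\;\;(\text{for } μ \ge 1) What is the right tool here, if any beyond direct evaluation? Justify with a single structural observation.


Verdict: the characteristic-root method — try a geometric ansatz r^μ: constant coefficients turn the recurrence into one polynomial equation in r.


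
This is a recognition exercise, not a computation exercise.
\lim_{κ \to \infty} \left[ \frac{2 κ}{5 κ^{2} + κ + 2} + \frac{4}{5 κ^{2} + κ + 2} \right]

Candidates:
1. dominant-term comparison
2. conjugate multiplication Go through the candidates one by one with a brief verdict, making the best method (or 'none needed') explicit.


Diagnosis: dominant-term comparison — divide by the highest power of κ present: lower-order terms vanish and the dominant ratio remains.
- dominant-term comparison — applies; the problem has the shape this method handles.
- conjugate multiplication: no difference of divergent radicals appears, so rationalizing has nothing to cancel.


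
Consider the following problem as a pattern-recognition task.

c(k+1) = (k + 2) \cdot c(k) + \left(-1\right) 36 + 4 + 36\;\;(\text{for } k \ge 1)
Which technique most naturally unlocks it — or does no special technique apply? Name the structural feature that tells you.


Best approach: a summation factor — it is first-order linear but the coefficient k + 2 depends on the index, so multiply through by a summation factor to telescope it.


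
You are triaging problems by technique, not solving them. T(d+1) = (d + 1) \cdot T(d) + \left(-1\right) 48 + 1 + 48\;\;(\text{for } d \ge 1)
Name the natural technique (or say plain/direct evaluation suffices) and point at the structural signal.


Diagnosis: a summation factor — with the index-dependent coefficient d + 1, dividing by the cumulative product turns the left side into a pure difference.


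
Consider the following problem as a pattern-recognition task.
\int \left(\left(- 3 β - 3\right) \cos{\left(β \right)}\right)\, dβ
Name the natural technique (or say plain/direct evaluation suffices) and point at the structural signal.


Verdict: integration by parts — a polynomial - 3 β - 3 against the kernel \cos{\left(β \right)} is the signature bounded-ladder case for integration by parts.


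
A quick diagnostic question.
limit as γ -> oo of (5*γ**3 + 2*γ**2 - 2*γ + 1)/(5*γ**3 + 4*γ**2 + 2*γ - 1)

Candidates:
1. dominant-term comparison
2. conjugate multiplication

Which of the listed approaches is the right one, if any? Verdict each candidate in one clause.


Best approach: dominant-term comparison — at large γ only the top-degree terms survive; compare the leading terms and the limit falls out.
- dominant-term comparison — yes — fits the structure here.
- conjugate multiplication: the conjugate move applies to radical differences, which this is not.


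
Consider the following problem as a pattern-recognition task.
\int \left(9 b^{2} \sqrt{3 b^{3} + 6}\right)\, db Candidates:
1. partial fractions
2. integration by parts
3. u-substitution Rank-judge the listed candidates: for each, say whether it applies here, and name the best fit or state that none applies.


Technique: u-substitution — set u = 3 b^{3} + 6: a constant multiple of its derivative, namely 9 b^{2}, is present as a factor once the integrand is collected, so the du is sitting there waiting.
- partial fractions — the expression is not a ratio of polynomials that decomposes further.
- integration by parts: a polynomial factor is present, but its partner is not an exp, sine, or cosine of a degree-1 argument, nor a logarithm.
- u-substitution: yes — fits the structure here.


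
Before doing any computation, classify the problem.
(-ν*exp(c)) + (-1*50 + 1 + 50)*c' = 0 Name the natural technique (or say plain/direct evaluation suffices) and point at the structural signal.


Verdict: separation of variables — a product of single-variable factors, ν and exp(c) — the textbook separable form.


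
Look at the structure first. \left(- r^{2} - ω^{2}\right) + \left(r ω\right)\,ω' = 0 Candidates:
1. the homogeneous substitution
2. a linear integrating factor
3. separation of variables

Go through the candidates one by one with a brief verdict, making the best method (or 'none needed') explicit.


Diagnosis: the homogeneous substitution — the slope is degree-zero homogeneous: the ratio substitution v = ω/r collapses it. Rearranged, this also fits the Bernoulli template directly; the homogeneous substitution reads the structure without the rearrangement.
- the homogeneous substitution — yes, a natural case for it.
- a linear integrating factor — a nonlinear term in the unknown puts this outside the integrating-factor template.
- separation of variables: no algebra isolates the independent variable on one side and the unknown on the other.


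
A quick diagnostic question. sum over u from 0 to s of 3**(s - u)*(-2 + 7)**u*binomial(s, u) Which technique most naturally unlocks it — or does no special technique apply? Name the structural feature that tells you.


Verdict: the binomial theorem — binomial(s, u) weighting matched powers of (-2 + 7) and 3 is the expanded form of ((-2 + 7) + 3)^s — fold it back up.


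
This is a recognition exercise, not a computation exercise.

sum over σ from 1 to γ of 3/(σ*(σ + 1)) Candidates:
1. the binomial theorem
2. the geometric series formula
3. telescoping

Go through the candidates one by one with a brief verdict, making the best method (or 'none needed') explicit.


Technique: telescoping — rewrite 3/(σ*(σ + 1)) as simple fractions and successive terms eat each other — only the edges survive.
- the binomial theorem: no binomial coefficients pair up with complementary powers here.
- the geometric series formula — no single multiplier carries one term to the next throughout the sum.
- telescoping: yes, a natural case for it.


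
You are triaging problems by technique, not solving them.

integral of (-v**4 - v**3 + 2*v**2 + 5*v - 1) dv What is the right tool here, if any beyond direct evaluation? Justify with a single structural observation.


Technique: no special technique — nothing composite, nothing rational, nothing trigonometric — each constant-multiple power of v integrates by the power rule alone.


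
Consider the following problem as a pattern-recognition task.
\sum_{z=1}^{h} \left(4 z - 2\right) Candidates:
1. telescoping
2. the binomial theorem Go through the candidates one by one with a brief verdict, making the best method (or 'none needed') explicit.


Diagnosis: no special technique — this is bookkeeping, not technique: standard formulas for sums of constant-multiple powers of z apply termwise.
- telescoping: computed from the summand as displayed, the partial sums build up without the pairwise collapse telescoping exploits.
- the binomial theorem: there is no pair of bases whose matched powers would reassemble into a single binomial power.


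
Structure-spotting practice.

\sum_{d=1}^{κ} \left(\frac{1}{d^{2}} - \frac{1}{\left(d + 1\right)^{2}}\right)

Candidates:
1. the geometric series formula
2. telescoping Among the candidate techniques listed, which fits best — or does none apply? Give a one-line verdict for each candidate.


Best approach: telescoping — this sum is a zipper: each term contributes \frac{1}{d^{2}} and removes the next index's value, which the following term puts back, closing term by term.
- the geometric series formula — no single multiplier carries one term to the next throughout the sum.
- telescoping — yes, a natural case for it.
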